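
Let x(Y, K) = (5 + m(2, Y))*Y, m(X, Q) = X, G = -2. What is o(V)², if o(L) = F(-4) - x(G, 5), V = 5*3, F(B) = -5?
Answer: 81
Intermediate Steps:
x(Y, K) = 7*Y (x(Y, K) = (5 + 2)*Y = 7*Y)
V = 15
o(L) = 9 (o(L) = -5 - 7*(-2) = -5 - 1*(-14) = -5 + 14 = 9)
o(V)² = 9² = 81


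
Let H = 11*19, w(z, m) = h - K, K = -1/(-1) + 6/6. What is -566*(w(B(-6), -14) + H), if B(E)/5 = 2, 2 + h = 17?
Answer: -125652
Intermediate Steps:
h = 15 (h = -2 + 17 = 15)
K = 2 (K = -1*(-1) + 6*(⅙) = 1 + 1 = 2)
B(E) = 10 (B(E) = 5*2 = 10)
w(z, m) = 13 (w(z, m) = 15 - 1*2 = 15 - 2 = 13)
H = 209
-566*(w(B(-6), -14) + H) = -566*(13 + 209) = -566*222 = -125652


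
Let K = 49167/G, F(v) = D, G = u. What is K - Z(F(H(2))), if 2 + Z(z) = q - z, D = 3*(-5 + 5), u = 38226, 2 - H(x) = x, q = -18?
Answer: 271229/12742 ≈ 21.286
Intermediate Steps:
H(x) = 2 - x
G = 38226
D = 0 (D = 3*0 = 0)
F(v) = 0
Z(z) = -20 - z (Z(z) = -2 + (-18 - z) = -20 - z)
K = 16389/12742 (K = 49167/38226 = 49167*(1/38226) = 16389/12742 ≈ 1.2862)
K - Z(F(H(2))) = 16389/12742 - (-20 - 1*0) = 16389/12742 - (-20 + 0) = 16389/12742 - 1*(-20) = 16389/12742 + 20 = 271229/12742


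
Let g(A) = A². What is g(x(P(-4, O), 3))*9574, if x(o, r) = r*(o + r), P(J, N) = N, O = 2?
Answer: 2154150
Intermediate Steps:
g(x(P(-4, O), 3))*9574 = (3*(2 + 3))²*9574 = (3*5)²*9574 = 15²*9574 = 225*9574 = 2154150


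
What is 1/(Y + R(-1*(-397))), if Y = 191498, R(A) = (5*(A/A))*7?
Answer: 1/191533 ≈ 5.2210e-6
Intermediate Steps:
R(A) = 35 (R(A) = (5*1)*7 = 5*7 = 35)
1/(Y + R(-1*(-397))) = 1/(191498 + 35) = 1/191533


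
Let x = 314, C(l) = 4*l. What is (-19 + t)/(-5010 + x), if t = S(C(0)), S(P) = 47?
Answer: -7/1174 ≈ -0.0059625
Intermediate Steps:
t = 47
(-19 + t)/(-5010 + x) = (-19 + 47)/(-5010 + 314) = 28/(-4696) = 28*(-1/4696) = -7/1174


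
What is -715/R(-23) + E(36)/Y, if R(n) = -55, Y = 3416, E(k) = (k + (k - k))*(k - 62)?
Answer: 5434/427 ≈ 12.726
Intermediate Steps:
E(k) = k*(-62 + k) (E(k) = (k + 0)*(-62 + k) = k*(-62 + k))
-715/R(-23) + E(36)/Y = -715/(-55) + (36*(-62 + 36))/3416 = -715*(-1/55) + (36*(-26))*(1/3416) = 13 - 936*1/3416 = 13 - 117/427 = 5434/427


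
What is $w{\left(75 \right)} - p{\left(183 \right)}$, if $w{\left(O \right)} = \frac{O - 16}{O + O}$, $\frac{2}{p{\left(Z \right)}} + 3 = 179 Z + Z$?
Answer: $\frac{215887}{548950} \approx 0.39327$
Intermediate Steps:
$p{\left(Z \right)} = \frac{2}{-3 + 180 Z}$ ($p{\left(Z \right)} = \frac{2}{-3 + \left(179 Z + Z\right)} = \frac{2}{-3 + 180 Z}$)
$w{\left(O \right)} = \frac{-16 + O}{2 O}$
$w{\left(75 \right)} - p{\left(183 \right)} = \frac{-16 + 75}{2 \cdot 75} - \frac{2}{3 \left(-1 + 60 \cdot 183\right)} = \frac{1}{2} \cdot \frac{1}{75} \cdot 59 - \frac{2}{3 \left(-1 + 10980\right)} = \frac{59}{150} - \frac{2}{3 \cdot 10979} = \frac{59}{150} - \frac{2}{3} \cdot \frac{1}{10979} = \frac{59}{150} - \frac{2}{32937} = \frac{215887}{548950}$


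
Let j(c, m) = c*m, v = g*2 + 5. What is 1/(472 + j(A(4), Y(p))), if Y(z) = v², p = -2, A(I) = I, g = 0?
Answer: 1/572 ≈ 0.0017483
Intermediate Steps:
v = 5 (v = 0*2 + 5 = 0 + 5 = 5)
Y(z) = 25 (Y(z) = 5² = 25)
1/(472 + j(A(4), Y(p))) = 1/(472 + 4*25) = 1/(472 + 100) = 1/572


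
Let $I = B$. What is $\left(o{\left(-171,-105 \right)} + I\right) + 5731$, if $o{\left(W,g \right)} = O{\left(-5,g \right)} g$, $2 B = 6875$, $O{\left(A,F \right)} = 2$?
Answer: $\frac{17917}{2} \approx 8958.5$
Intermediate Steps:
$B = \frac{6875}{2}$ ($B = \frac{1}{2} \cdot 6875 = \frac{6875}{2} \approx 3437.5$)
$I = \frac{6875}{2} \approx 3437.5$
$o{\left(W,g \right)} = 2 g$
$\left(o{\left(-171,-105 \right)} + I\right) + 5731 = \left(2 \left(-105\right) + \frac{6875}{2}\right) + 5731 = \left(-210 + \frac{6875}{2}\right) + 5731 = \frac{6455}{2} + 5731 = \frac{17917}{2}$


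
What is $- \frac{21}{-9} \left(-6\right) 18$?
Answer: $-252$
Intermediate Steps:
$- \frac{21}{-9} \left(-6\right) 18 = \left(-21\right) \left(- \frac{1}{9}\right) \left(-6\right) 18 = \frac{7}{3} \left(-6\right) 18 = \left(-14\right) 18 = -252$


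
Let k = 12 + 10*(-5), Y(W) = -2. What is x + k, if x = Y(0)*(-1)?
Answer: -36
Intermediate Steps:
k = -38 (k = 12 - 50 = -38)
x = 2 (x = -2*(-1) = 2)
x + k = 2 - 38 = -36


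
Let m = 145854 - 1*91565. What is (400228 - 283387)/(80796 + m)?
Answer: 116841/135085 ≈ 0.86494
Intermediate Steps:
m = 54289 (m = 145854 - 91565 = 54289)
(400228 - 283387)/(80796 + m) = (400228 - 283387)/(80796 + 54289) = 116841/135085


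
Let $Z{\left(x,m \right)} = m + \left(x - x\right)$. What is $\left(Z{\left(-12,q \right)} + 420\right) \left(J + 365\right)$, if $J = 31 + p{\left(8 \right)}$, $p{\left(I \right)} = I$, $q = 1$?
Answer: $170084$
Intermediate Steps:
$J = 39$ ($J = 31 + 8 = 39$)
$Z{\left(x,m \right)} = m$ ($Z{\left(x,m \right)} = m + 0 = m$)
$\left(Z{\left(-12,q \right)} + 420\right) \left(J + 365\right) = \left(1 + 420\right) \left(39 + 365\right) = 421 \cdot 404 = 170084$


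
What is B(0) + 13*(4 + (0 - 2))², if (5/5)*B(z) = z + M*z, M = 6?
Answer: 52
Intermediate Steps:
B(z) = 7*z (B(z) = z + 6*z = 7*z)
B(0) + 13*(4 + (0 - 2))² = 7*0 + 13*(4 + (0 - 2))² = 0 + 13*(4 - 2)² = 0 + 13*2² = 0 + 13*4 = 0 + 52 = 52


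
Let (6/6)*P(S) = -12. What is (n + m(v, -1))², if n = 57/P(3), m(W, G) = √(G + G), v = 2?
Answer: 329/16 - 19*I*√2/2 ≈ 20.563 - 13.435*I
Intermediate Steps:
P(S) = -12
m(W, G) = √2*√G (m(W, G) = √(2*G) = √2*√G)
n = -19/4 (n = 57/(-12) = 57*(-1/12) = -19/4 ≈ -4.7500)
(n + m(v, -1))² = (-19/4 + √2*√(-1))² = (-19/4 + √2*I)² = (-19/4 + I*√2)²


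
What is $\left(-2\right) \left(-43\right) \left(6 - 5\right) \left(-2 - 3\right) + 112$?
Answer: $-318$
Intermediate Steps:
$\left(-2\right) \left(-43\right) \left(6 - 5\right) \left(-2 - 3\right) + 112 = 86 \left(6 - 5\right) \left(-5\right) + 112 = 86 \cdot 1 \left(-5\right) + 112 = 86 \left(-5\right) + 112 = -430 + 112 = -318$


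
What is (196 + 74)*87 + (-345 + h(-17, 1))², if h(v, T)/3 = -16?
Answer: 177939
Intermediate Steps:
h(v, T) = -48 (h(v, T) = 3*(-16) = -48)
(196 + 74)*87 + (-345 + h(-17, 1))² = (196 + 74)*87 + (-345 - 48)² = 270*87 + (-393)² = 23490 + 154449 = 177939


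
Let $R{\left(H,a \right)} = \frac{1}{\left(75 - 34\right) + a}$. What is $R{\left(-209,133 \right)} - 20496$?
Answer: $- \frac{3566303}{174} \approx -20496.0$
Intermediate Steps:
$R{\left(H,a \right)} = \frac{1}{41 + a}$ ($R{\left(H,a \right)} = \frac{1}{\left(75 - 34\right) + a} = \frac{1}{41 + a}$)
$R{\left(-209,133 \right)} - 20496 = \frac{1}{41 + 133} - 20496 = \frac{1}{174} - 20496 = - \frac{3566303}{174}$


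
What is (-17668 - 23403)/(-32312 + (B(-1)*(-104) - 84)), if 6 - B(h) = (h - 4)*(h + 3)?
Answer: 41071/34060 ≈ 1.2058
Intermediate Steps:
B(h) = 6 - (-4 + h)*(3 + h) (B(h) = 6 - (h - 4)*(h + 3) = 6 - (-4 + h)*(3 + h))
(-17668 - 23403)/(-32312 + (B(-1)*(-104) - 84)) = (-17668 - 23403)/(-32312 + ((18 - 1 - 1*(-1)²)*(-104) - 84)) = -41071/(-32312 + ((18 - 1 - 1*1)*(-104) - 84)) = -41071/(-32312 + ((18 - 1 - 1)*(-104) - 84)) = -41071/(-32312 + (16*(-104) - 84)) = -41071/(-32312 + (-1664 - 84)) = -41071/(-32312 - 1748) = -41071/(-34060) = -41071*(-1/34060) = 41071/34060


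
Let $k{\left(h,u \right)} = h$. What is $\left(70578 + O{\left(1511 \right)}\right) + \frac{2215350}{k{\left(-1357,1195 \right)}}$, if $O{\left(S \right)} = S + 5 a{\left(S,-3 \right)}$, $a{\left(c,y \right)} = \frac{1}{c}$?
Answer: $\frac{144465844938}{2050427} \approx 70457.0$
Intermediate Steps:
$O{\left(S \right)} = S + \frac{5}{S}$
$\left(70578 + O{\left(1511 \right)}\right) + \frac{2215350}{k{\left(-1357,1195 \right)}} = \left(70578 + \left(1511 + \frac{5}{1511}\right)\right) + \frac{2215350}{-1357} = \left(70578 + \left(1511 + 5 \cdot \frac{1}{1511}\right)\right) + 2215350 \left(- \frac{1}{1357}\right) = \left(70578 + \left(1511 + \frac{5}{1511}\right)\right) - \frac{2215350}{1357} = \left(70578 + \frac{2283126}{1511}\right) - \frac{2215350}{1357} = \frac{108926484}{1511} - \frac{2215350}{1357} = \frac{144465844938}{2050427}$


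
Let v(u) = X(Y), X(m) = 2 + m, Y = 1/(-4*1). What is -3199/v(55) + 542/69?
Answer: -125590/69 ≈ -1820.1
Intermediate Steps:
Y = -1/4 (Y = 1/(-4) = -1/4 ≈ -0.25000)
v(u) = 7/4 (v(u) = 2 - 1/4 = 7/4)
-3199/v(55) + 542/69 = -3199/7/4 + 542/69 = -3199*4/7 + 542*(1/69) = -1828 + 542/69 = -125590/69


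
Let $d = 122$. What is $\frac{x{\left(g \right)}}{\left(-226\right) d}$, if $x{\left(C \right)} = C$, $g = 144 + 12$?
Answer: $- \frac{39}{6893} \approx -0.0056579$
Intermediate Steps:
$g = 156$
$\frac{x{\left(g \right)}}{\left(-226\right) d} = \frac{156}{\left(-226\right) 122} = \frac{156}{-27572} = 156 \left(- \frac{1}{27572}\right) = - \frac{39}{6893}$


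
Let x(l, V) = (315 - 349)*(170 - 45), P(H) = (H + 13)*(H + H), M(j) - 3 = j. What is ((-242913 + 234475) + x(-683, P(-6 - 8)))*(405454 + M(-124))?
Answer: -5142865104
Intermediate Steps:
M(j) = 3 + j
P(H) = 2*H*(13 + H) (P(H) = (13 + H)*(2*H) = 2*H*(13 + H))
x(l, V) = -4250 (x(l, V) = -34*125 = -4250)
((-242913 + 234475) + x(-683, P(-6 - 8)))*(405454 + M(-124)) = ((-242913 + 234475) - 4250)*(405454 + (3 - 124)) = (-8438 - 4250)*(405454 - 121) = -12688*405333 = -5142865104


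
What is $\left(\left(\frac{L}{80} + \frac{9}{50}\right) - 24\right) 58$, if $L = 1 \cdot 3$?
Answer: $- \frac{275877}{200} \approx -1379.4$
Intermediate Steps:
$L = 3$
$\left(\left(\frac{L}{80} + \frac{9}{50}\right) - 24\right) 58 = \left(\left(\frac{3}{80} + \frac{9}{50}\right) - 24\right) 58 = \left(\frac{87}{400} - 24\right) 58 = \left(- \frac{9513}{400}\right) 58 = - \frac{275877}{200}$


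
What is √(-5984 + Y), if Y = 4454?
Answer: 3*I*√170 ≈ 39.115*I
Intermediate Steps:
√(-5984 + Y) = √(-5984 + 4454) = √(-1530) = 3*I*√170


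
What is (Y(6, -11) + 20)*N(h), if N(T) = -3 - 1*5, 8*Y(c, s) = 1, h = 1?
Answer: -161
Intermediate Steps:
Y(c, s) = 1/8 (Y(c, s) = (1/8)*1 = 1/8)
N(T) = -8 (N(T) = -3 - 5 = -8)
(Y(6, -11) + 20)*N(h) = (1/8 + 20)*(-8) = (161/8)*(-8) = -161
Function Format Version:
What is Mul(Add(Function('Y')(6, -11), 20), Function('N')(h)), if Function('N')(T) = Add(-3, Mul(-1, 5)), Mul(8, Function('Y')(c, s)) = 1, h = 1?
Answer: -161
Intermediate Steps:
Function('Y')(c, s) = Rational(1, 8) (Function('Y')(c, s) = Mul(Rational(1, 8), 1) = Rational(1, 8))
Function('N')(T) = -8 (Function('N')(T) = Add(-3, -5) = -8)
Mul(Add(Function('Y')(6, -11), 20), Function('N')(h)) = Mul(Add(Rational(1, 8), 20), -8) = Mul(Rational(161, 8), -8) = -161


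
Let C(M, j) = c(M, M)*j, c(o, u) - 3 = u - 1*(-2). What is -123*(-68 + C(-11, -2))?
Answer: 6888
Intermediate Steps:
c(o, u) = 5 + u (c(o, u) = 3 + (u - 1*(-2)) = 3 + (u + 2) = 3 + (2 + u) = 5 + u)
C(M, j) = j*(5 + M) (C(M, j) = (5 + M)*j = j*(5 + M))
-123*(-68 + C(-11, -2)) = -123*(-68 - 2*(5 - 11)) = -123*(-68 - 2*(-6)) = -123*(-68 + 12) = -123*(-56) = 6888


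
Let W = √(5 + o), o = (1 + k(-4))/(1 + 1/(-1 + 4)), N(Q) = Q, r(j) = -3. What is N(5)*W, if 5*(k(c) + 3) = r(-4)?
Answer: √305/2 ≈ 8.7321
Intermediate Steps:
k(c) = -18/5 (k(c) = -3 + (⅕)*(-3) = -3 - ⅗ = -18/5)
o = -39/20 (o = (1 - 18/5)/(1 + 1/(-1 + 4)) = -13/(5*(1 + 1/3)) = -13/(5*(1 + ⅓)) = -13/(5*4/3) = -13/5*¾ = -39/20 ≈ -1.9500)
W = √305/10 (W = √(5 - 39/20) = √(61/20) = √305/10 ≈ 1.7464)
N(5)*W = 5*(√305/10) = √305/2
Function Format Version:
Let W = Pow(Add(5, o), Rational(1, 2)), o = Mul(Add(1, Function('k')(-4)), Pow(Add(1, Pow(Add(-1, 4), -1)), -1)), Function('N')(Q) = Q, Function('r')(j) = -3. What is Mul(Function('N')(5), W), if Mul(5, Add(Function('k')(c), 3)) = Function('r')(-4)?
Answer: Mul(Rational(1, 2), Pow(305, Rational(1, 2))) ≈ 8.7321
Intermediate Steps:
Function('k')(c) = Rational(-18, 5) (Function('k')(c) = Add(-3, Mul(Rational(1, 5), -3)) = Add(-3, Rational(-3, 5)) = Rational(-18, 5))
o = Rational(-39, 20) (o = Mul(Add(1, Rational(-18, 5)), Pow(Add(1, Pow(Add(-1, 4), -1)), -1)) = Mul(Rational(-13, 5), Pow(Add(1, Pow(3, -1)), -1)) = Mul(Rational(-13, 5), Pow(Add(1, Rational(1, 3)), -1)) = Mul(Rational(-13, 5), Pow(Rational(4, 3), -1)) = Mul(Rational(-13, 5), Rational(3, 4)) = Rational(-39, 20) ≈ -1.9500)
W = Mul(Rational(1, 10), Pow(305, Rational(1, 2))) (W = Pow(Add(5, Rational(-39, 20)), Rational(1, 2)) = Pow(Rational(61, 20), Rational(1, 2)) = Mul(Rational(1, 10), Pow(305, Rational(1, 2))) ≈ 1.7464)
Mul(Function('N')(5), W) = Mul(5, Mul(Rational(1, 10), Pow(305, Rational(1, 2)))) = Mul(Rational(1, 2), Pow(305, Rational(1, 2)))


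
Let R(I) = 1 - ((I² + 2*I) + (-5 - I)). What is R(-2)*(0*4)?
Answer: 0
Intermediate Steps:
R(I) = 6 - I - I² (R(I) = 1 - (-5 + I + I²) = 1 + (5 - I - I²) = 6 - I - I²)
R(-2)*(0*4) = (6 - 1*(-2) - 1*(-2)²)*(0*4) = (6 + 2 - 1*4)*0 = (6 + 2 - 4)*0 = 4*0 = 0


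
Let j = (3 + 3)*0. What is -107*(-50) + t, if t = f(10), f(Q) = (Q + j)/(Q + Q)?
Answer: 10701/2 ≈ 5350.5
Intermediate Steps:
j = 0 (j = 6*0 = 0)
f(Q) = 1/2 (f(Q) = (Q + 0)/(Q + Q) = Q/((2*Q)) = Q*(1/(2*Q)) = 1/2)
t = 1/2 ≈ 0.50000
-107*(-50) + t = -107*(-50) + 1/2 = 5350 + 1/2 = 10701/2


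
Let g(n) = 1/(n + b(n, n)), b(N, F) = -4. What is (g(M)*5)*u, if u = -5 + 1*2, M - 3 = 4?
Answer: -5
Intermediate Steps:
M = 7 (M = 3 + 4 = 7)
u = -3 (u = -5 + 2 = -3)
g(n) = 1/(-4 + n) (g(n) = 1/(n - 4) = 1/(-4 + n))
(g(M)*5)*u = (5/(-4 + 7))*(-3) = (5/3)*(-3) = -5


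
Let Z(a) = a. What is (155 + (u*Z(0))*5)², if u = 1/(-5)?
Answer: 24025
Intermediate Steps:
u = -⅕ ≈ -0.20000
(155 + (u*Z(0))*5)² = (155 - ⅕*0*5)² = (155 + 0*5)² = (155 + 0)² = 155² = 24025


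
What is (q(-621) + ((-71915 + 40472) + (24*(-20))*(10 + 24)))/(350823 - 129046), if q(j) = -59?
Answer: -47822/221777 ≈ -0.21563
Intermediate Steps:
(q(-621) + ((-71915 + 40472) + (24*(-20))*(10 + 24)))/(350823 - 129046) = (-59 + ((-71915 + 40472) + (24*(-20))*(10 + 24)))/(350823 - 129046) = (-59 + (-31443 - 480*34))/221777 = (-59 + (-31443 - 16320))*(1/221777) = (-59 - 47763)*(1/221777) = -47822*1/221777 = -47822/221777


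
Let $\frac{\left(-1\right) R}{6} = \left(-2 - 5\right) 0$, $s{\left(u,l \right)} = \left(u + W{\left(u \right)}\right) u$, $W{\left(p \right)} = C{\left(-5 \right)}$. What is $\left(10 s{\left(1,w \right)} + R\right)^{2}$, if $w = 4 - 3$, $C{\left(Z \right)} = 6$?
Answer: $4900$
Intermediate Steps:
$W{\left(p \right)} = 6$
$w = 1$ ($w = 4 - 3 = 1$)
$s{\left(u,l \right)} = u \left(6 + u\right)$ ($s{\left(u,l \right)} = \left(u + 6\right) u = \left(6 + u\right) u = u \left(6 + u\right)$)
$R = 0$ ($R = - 6 \left(-2 - 5\right) 0 = - 6 \left(\left(-7\right) 0\right) = \left(-6\right) 0 = 0$)
$\left(10 s{\left(1,w \right)} + R\right)^{2} = \left(10 \cdot 1 \left(6 + 1\right) + 0\right)^{2} = \left(10 \cdot 1 \cdot 7 + 0\right)^{2} = \left(10 \cdot 7 + 0\right)^{2} = \left(70 + 0\right)^{2} = 70^{2} = 4900$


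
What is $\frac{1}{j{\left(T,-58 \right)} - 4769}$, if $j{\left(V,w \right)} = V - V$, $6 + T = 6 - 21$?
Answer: $- \frac{1}{4769} \approx -0.00020969$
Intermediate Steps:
$T = -21$ ($T = -6 + \left(6 - 21\right) = -6 - 15 = -21$)
$j{\left(V,w \right)} = 0$
$\frac{1}{j{\left(T,-58 \right)} - 4769} = \frac{1}{0 - 4769} = \frac{1}{-4769} = - \frac{1}{4769}$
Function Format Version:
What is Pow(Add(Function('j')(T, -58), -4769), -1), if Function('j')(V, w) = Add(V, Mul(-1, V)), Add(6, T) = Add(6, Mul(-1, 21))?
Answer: Rational(-1, 4769) ≈ -0.00020969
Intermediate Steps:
T = -21 (T = Add(-6, Add(6, Mul(-1, 21))) = Add(-6, Add(6, -21)) = Add(-6, -15) = -21)
Function('j')(V, w) = 0
Pow(Add(Function('j')(T, -58), -4769), -1) = Pow(Add(0, -4769), -1) = Pow(-4769, -1) = Rational(-1, 4769)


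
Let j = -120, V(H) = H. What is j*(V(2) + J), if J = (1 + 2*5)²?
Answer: -14760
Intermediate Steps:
J = 121 (J = (1 + 10)² = 11² = 121)
j*(V(2) + J) = -120*(2 + 121) = -120*123 = -14760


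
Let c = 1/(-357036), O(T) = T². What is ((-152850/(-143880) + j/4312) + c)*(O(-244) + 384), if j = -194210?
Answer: -1974092389832540/749150787 ≈ -2.6351e+6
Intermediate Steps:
c = -1/357036 ≈ -2.8008e-6
((-152850/(-143880) + j/4312) + c)*(O(-244) + 384) = ((-152850/(-143880) - 194210/4312) - 1/357036)*((-244)² + 384) = ((-152850*(-1/143880) - 194210*1/4312) - 1/357036)*(59536 + 384) = ((5095/4796 - 97105/2156) - 1/357036)*59920 = (-5167395/117502 - 1/357036)*59920 = -922473079361/20976222036*59920 = -1974092389832540/749150787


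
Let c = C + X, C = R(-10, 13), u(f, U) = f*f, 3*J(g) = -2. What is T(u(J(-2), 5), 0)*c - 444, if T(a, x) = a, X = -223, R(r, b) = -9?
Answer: -4924/9 ≈ -547.11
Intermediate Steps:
J(g) = -⅔ (J(g) = (⅓)*(-2) = -⅔)
u(f, U) = f²
C = -9
c = -232 (c = -9 - 223 = -232)
T(u(J(-2), 5), 0)*c - 444 = (-⅔)²*(-232) - 444 = (4/9)*(-232) - 444 = -928/9 - 444 = -4924/9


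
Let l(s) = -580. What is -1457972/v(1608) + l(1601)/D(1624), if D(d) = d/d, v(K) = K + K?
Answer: -830813/804 ≈ -1033.3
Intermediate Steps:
v(K) = 2*K
D(d) = 1
-1457972/v(1608) + l(1601)/D(1624) = -1457972/(2*1608) - 580/1 = -1457972/3216 - 580*1 = -1457972*1/3216 - 580 = -364493/804 - 580 = -830813/804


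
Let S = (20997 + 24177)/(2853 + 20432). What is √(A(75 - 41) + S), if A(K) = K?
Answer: 16*√76118665/23285 ≈ 5.9950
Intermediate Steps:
S = 45174/23285 ≈ 1.9400
√(A(75 - 41) + S) = √((75 - 41) + 45174/23285) = √(34 + 45174/23285) = √(836864/23285) = 16*√76118665/23285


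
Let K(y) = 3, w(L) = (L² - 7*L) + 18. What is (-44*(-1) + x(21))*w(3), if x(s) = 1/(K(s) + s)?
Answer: 1057/4 ≈ 264.25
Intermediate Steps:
w(L) = 18 + L² - 7*L
x(s) = 1/(3 + s)
(-44*(-1) + x(21))*w(3) = (-44*(-1) + 1/(3 + 21))*(18 + 3² - 7*3) = (44 + 1/24)*(18 + 9 - 21) = (44 + 1/24)*6 = (1057/24)*6 = 1057/4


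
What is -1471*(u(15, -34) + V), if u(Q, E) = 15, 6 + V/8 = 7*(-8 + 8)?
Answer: 48543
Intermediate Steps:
V = -48 (V = -48 + 8*(7*(-8 + 8)) = -48 + 8*(7*0) = -48 + 8*0 = -48 + 0 = -48)
-1471*(u(15, -34) + V) = -1471*(15 - 48) = -1471*(-33) = 48543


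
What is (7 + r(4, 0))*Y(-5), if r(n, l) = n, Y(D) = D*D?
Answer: 275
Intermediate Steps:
Y(D) = D²
(7 + r(4, 0))*Y(-5) = (7 + 4)*(-5)² = 11*25 = 275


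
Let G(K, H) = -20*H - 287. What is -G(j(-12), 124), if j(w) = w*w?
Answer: 2767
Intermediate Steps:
j(w) = w²
G(K, H) = -287 - 20*H
-G(j(-12), 124) = -(-287 - 20*124) = -(-287 - 2480) = -1*(-2767) = 2767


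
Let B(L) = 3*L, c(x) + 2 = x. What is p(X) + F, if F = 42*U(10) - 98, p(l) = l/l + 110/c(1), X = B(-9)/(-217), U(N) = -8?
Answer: -543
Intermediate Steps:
c(x) = -2 + x
X = 27/217 (X = (3*(-9))/(-217) = -27*(-1/217) = 27/217 ≈ 0.12442)
p(l) = -109 (p(l) = l/l + 110/(-2 + 1) = 1 + 110/(-1) = 1 + 110*(-1) = 1 - 110 = -109)
F = -434 (F = 42*(-8) - 98 = -336 - 98 = -434)
p(X) + F = -109 - 434 = -543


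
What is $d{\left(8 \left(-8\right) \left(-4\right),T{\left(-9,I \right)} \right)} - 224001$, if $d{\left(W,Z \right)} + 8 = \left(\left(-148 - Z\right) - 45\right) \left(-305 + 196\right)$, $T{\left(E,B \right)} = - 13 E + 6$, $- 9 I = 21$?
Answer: $-189565$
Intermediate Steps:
$I = - \frac{7}{3}$ ($I = \left(- \frac{1}{9}\right) 21 = - \frac{7}{3} \approx -2.3333$)
$T{\left(E,B \right)} = 6 - 13 E$
$d{\left(W,Z \right)} = 21029 + 109 Z$ ($d{\left(W,Z \right)} = -8 + \left(\left(-148 - Z\right) - 45\right) \left(-305 + 196\right) = -8 + \left(-193 - Z\right) \left(-109\right) = -8 + \left(21037 + 109 Z\right) = 21029 + 109 Z$)
$d{\left(8 \left(-8\right) \left(-4\right),T{\left(-9,I \right)} \right)} - 224001 = \left(21029 + 109 \left(6 - -117\right)\right) - 224001 = \left(21029 + 109 \left(6 + 117\right)\right) - 224001 = \left(21029 + 109 \cdot 123\right) - 224001 = \left(21029 + 13407\right) - 224001 = 34436 - 224001 = -189565$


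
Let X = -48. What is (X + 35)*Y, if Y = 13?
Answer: -169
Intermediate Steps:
(X + 35)*Y = (-48 + 35)*13 = -13*13 = -169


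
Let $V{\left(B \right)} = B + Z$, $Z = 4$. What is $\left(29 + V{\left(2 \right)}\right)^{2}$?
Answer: $1225$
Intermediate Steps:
$V{\left(B \right)} = 4 + B$ ($V{\left(B \right)} = B + 4 = 4 + B$)
$\left(29 + V{\left(2 \right)}\right)^{2} = \left(29 + \left(4 + 2\right)\right)^{2} = \left(29 + 6\right)^{2} = 35^{2} = 1225$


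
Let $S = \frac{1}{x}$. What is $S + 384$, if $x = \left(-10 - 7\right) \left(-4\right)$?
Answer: $\frac{26113}{68} \approx 384.01$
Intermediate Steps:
$x = 68$ ($x = \left(-17\right) \left(-4\right) = 68$)
$S = \frac{1}{68} \approx 0.014706$
$S + 384 = \frac{1}{68} + 384 = \frac{26113}{68}$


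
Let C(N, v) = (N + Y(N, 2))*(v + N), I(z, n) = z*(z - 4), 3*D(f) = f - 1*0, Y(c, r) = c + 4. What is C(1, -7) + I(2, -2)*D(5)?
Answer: -128/3 ≈ -42.667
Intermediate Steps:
Y(c, r) = 4 + c
D(f) = f/3 (D(f) = (f - 1*0)/3 = (f + 0)/3 = f/3)
I(z, n) = z*(-4 + z)
C(N, v) = (4 + 2*N)*(N + v) (C(N, v) = (N + (4 + N))*(v + N) = (4 + 2*N)*(N + v))
C(1, -7) + I(2, -2)*D(5) = (2*1² + 4*1 + 4*(-7) + 2*1*(-7)) + (2*(-4 + 2))*((⅓)*5) = (2*1 + 4 - 28 - 14) + (2*(-2))*(5/3) = (2 + 4 - 28 - 14) - 4*5/3 = -36 - 20/3 = -128/3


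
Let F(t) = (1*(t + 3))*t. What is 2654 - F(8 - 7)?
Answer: 2650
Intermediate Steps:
F(t) = t*(3 + t) (F(t) = (1*(3 + t))*t = (3 + t)*t = t*(3 + t))
2654 - F(8 - 7) = 2654 - (8 - 7)*(3 + (8 - 7)) = 2654 - (3 + 1) = 2654 - 4 = 2650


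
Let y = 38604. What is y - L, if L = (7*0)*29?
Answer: 38604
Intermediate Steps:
L = 0 (L = 0*29 = 0)
y - L = 38604 - 1*0 = 38604 + 0 = 38604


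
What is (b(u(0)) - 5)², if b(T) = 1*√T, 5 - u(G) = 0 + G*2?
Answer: (5 - √5)² ≈ 7.6393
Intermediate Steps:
u(G) = 5 - 2*G (u(G) = 5 - (0 + G*2) = 5 - (0 + 2*G) = 5 - 2*G)
b(T) = √T
(b(u(0)) - 5)² = (√(5 - 2*0) - 5)² = (√(5 + 0) - 5)² = (√5 - 5)² = (-5 + √5)²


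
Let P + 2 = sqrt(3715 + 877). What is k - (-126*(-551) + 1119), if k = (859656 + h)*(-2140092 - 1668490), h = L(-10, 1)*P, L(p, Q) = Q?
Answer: -3274062821173 - 15234328*sqrt(287) ≈ -3.2743e+12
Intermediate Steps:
P = -2 + 4*sqrt(287) (P = -2 + sqrt(3715 + 877) = -2 + sqrt(4592) = -2 + 4*sqrt(287) ≈ 65.764)
h = -2 + 4*sqrt(287) (h = 1*(-2 + 4*sqrt(287)) = -2 + 4*sqrt(287) ≈ 65.764)
k = -3274062750628 - 15234328*sqrt(287) (k = (859656 + (-2 + 4*sqrt(287)))*(-2140092 - 1668490) = (859654 + 4*sqrt(287))*(-3808582) = -3274062750628 - 15234328*sqrt(287) ≈ -3.2743e+12)
k - (-126*(-551) + 1119) = (-3274062750628 - 15234328*sqrt(287)) - (-126*(-551) + 1119) = (-3274062750628 - 15234328*sqrt(287)) - (69426 + 1119) = (-3274062750628 - 15234328*sqrt(287)) - 1*70545 = (-3274062750628 - 15234328*sqrt(287)) - 70545 = -3274062821173 - 15234328*sqrt(287)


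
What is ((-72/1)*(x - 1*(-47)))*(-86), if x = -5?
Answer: 260064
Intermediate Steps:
((-72/1)*(x - 1*(-47)))*(-86) = ((-72/1)*(-5 - 1*(-47)))*(-86) = ((-72*1)*(-5 + 47))*(-86) = -72*42*(-86) = -3024*(-86) = 260064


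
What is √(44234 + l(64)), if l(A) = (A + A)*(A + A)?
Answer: √60618 ≈ 246.21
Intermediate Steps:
l(A) = 4*A² (l(A) = (2*A)*(2*A) = 4*A²)
√(44234 + l(64)) = √(44234 + 4*64²) = √(44234 + 4*4096) = √(44234 + 16384) = √60618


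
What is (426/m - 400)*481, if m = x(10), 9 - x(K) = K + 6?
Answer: -1551706/7 ≈ -2.2167e+5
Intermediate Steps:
x(K) = 3 - K (x(K) = 9 - (K + 6) = 9 - (6 + K) = 9 + (-6 - K) = 3 - K)
m = -7 (m = 3 - 1*10 = 3 - 10 = -7)
(426/m - 400)*481 = (426/(-7) - 400)*481 = (426*(-1/7) - 400)*481 = (-426/7 - 400)*481 = -3226/7*481 = -1551706/7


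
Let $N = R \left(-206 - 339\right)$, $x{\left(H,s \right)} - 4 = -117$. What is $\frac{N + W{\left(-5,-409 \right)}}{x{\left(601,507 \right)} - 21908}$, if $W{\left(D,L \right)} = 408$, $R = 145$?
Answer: $\frac{78617}{22021} \approx 3.5701$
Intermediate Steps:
$x{\left(H,s \right)} = -113$ ($x{\left(H,s \right)} = 4 - 117 = -113$)
$N = -79025$ ($N = 145 \left(-206 - 339\right) = 145 \left(-545\right) = -79025$)
$\frac{N + W{\left(-5,-409 \right)}}{x{\left(601,507 \right)} - 21908} = \frac{-79025 + 408}{-113 - 21908} = - \frac{78617}{-22021} = \left(-78617\right) \left(- \frac{1}{22021}\right) = \frac{78617}{22021}$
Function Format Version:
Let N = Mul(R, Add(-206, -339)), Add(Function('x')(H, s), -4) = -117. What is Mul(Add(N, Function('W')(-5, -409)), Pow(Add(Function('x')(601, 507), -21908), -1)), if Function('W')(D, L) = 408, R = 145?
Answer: Rational(78617, 22021) ≈ 3.5701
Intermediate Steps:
Function('x')(H, s) = -113 (Function('x')(H, s) = Add(4, -117) = -113)
N = -79025 (N = Mul(145, Add(-206, -339)) = Mul(145, -545) = -79025)
Mul(Add(N, Function('W')(-5, -409)), Pow(Add(Function('x')(601, 507), -21908), -1)) = Mul(Add(-79025, 408), Pow(Add(-113, -21908), -1)) = Mul(-78617, Pow(-22021, -1)) = Mul(-78617, Rational(-1, 22021)) = Rational(78617, 22021)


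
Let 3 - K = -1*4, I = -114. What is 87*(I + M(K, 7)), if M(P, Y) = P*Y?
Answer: -5655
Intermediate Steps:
K = 7 (K = 3 - (-1)*4 = 3 - 1*(-4) = 3 + 4 = 7)
87*(I + M(K, 7)) = 87*(-114 + 7*7) = 87*(-114 + 49) = 87*(-65) = -5655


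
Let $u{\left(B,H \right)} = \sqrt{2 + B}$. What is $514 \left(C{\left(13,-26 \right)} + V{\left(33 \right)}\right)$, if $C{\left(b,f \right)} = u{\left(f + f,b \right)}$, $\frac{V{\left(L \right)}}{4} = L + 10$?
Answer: $88408 + 2570 i \sqrt{2} \approx 88408.0 + 3634.5 i$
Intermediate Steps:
$V{\left(L \right)} = 40 + 4 L$ ($V{\left(L \right)} = 4 \left(L + 10\right) = 4 \left(10 + L\right) = 40 + 4 L$)
$C{\left(b,f \right)} = \sqrt{2 + 2 f}$ ($C{\left(b,f \right)} = \sqrt{2 + \left(f + f\right)} = \sqrt{2 + 2 f}$)
$514 \left(C{\left(13,-26 \right)} + V{\left(33 \right)}\right) = 514 \left(\sqrt{2 + 2 \left(-26\right)} + \left(40 + 4 \cdot 33\right)\right) = 514 \left(\sqrt{2 - 52} + \left(40 + 132\right)\right) = 514 \left(\sqrt{-50} + 172\right) = 514 \left(5 i \sqrt{2} + 172\right) = 514 \left(172 + 5 i \sqrt{2}\right) = 88408 + 2570 i \sqrt{2}$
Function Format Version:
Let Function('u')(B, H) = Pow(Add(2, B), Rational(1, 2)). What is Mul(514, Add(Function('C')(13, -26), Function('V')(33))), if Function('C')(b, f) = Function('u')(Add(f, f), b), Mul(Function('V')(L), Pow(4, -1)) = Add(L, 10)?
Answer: Add(88408, Mul(2570, I, Pow(2, Rational(1, 2)))) ≈ Add(88408., Mul(3634.5, I))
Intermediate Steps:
Function('V')(L) = Add(40, Mul(4, L)) (Function('V')(L) = Mul(4, Add(L, 10)) = Mul(4, Add(10, L)) = Add(40, Mul(4, L)))
Function('C')(b, f) = Pow(Add(2, Mul(2, f)), Rational(1, 2)) (Function('C')(b, f) = Pow(Add(2, Add(f, f)), Rational(1, 2)) = Pow(Add(2, Mul(2, f)), Rational(1, 2)))
Mul(514, Add(Function('C')(13, -26), Function('V')(33))) = Mul(514, Add(Pow(Add(2, Mul(2, -26)), Rational(1, 2)), Add(40, Mul(4, 33)))) = Mul(514, Add(Pow(Add(2, -52), Rational(1, 2)), Add(40, 132))) = Mul(514, Add(Pow(-50, Rational(1, 2)), 172)) = Mul(514, Add(Mul(5, I, Pow(2, Rational(1, 2))), 172)) = Mul(514, Add(172, Mul(5, I, Pow(2, Rational(1, 2))))) = Add(88408, Mul(2570, I, Pow(2, Rational(1, 2))))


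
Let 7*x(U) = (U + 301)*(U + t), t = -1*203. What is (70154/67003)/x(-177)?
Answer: -245539/1578590680 ≈ -0.00015554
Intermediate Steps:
t = -203
x(U) = (-203 + U)*(301 + U)/7 (x(U) = ((U + 301)*(U - 203))/7 = ((301 + U)*(-203 + U))/7 = ((-203 + U)*(301 + U))/7 = (-203 + U)*(301 + U)/7)
(70154/67003)/x(-177) = (70154/67003)/(-8729 + 14*(-177) + (1/7)*(-177)**2) = (70154*(1/67003))/(-8729 - 2478 + (1/7)*31329) = 70154/(67003*(-8729 - 2478 + 31329/7)) = 70154/(67003*(-47120/7)) = (70154/67003)*(-7/47120) = -245539/1578590680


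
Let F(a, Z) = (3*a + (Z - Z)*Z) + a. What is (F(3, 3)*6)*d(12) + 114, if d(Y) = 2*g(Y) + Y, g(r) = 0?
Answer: 978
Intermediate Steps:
F(a, Z) = 4*a (F(a, Z) = (3*a + 0*Z) + a = (3*a + 0) + a = 3*a + a = 4*a)
d(Y) = Y (d(Y) = 2*0 + Y = 0 + Y = Y)
(F(3, 3)*6)*d(12) + 114 = ((4*3)*6)*12 + 114 = (12*6)*12 + 114 = 72*12 + 114 = 864 + 114 = 978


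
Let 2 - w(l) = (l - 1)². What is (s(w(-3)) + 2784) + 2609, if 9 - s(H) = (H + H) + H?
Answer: 5444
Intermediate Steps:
w(l) = 2 - (-1 + l)² (w(l) = 2 - (l - 1)² = 2 - (-1 + l)²)
s(H) = 9 - 3*H (s(H) = 9 - ((H + H) + H) = 9 - (2*H + H) = 9 - 3*H)
(s(w(-3)) + 2784) + 2609 = ((9 - 3*(2 - (-1 - 3)²)) + 2784) + 2609 = ((9 - 3*(2 - 1*(-4)²)) + 2784) + 2609 = ((9 - 3*(2 - 1*16)) + 2784) + 2609 = ((9 - 3*(2 - 16)) + 2784) + 2609 = ((9 - 3*(-14)) + 2784) + 2609 = ((9 + 42) + 2784) + 2609 = (51 + 2784) + 2609 = 2835 + 2609 = 5444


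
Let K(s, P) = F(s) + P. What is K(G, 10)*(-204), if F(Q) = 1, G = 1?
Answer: -2244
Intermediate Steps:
K(s, P) = 1 + P
K(G, 10)*(-204) = (1 + 10)*(-204) = 11*(-204) = -2244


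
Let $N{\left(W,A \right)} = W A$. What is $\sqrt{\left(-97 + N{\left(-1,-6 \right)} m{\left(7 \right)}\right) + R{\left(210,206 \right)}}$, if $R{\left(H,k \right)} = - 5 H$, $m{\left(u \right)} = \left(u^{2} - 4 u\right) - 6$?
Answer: $i \sqrt{1057} \approx 32.512 i$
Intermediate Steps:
$m{\left(u \right)} = -6 + u^{2} - 4 u$
$N{\left(W,A \right)} = A W$
$\sqrt{\left(-97 + N{\left(-1,-6 \right)} m{\left(7 \right)}\right) + R{\left(210,206 \right)}} = \sqrt{\left(-97 + \left(-6\right) \left(-1\right) \left(-6 + 7^{2} - 28\right)\right) - 1050} = \sqrt{\left(-97 + 6 \left(-6 + 49 - 28\right)\right) - 1050} = \sqrt{\left(-97 + 6 \cdot 15\right) - 1050} = \sqrt{\left(-97 + 90\right) - 1050} = \sqrt{-7 - 1050} = \sqrt{-1057} = i \sqrt{1057}$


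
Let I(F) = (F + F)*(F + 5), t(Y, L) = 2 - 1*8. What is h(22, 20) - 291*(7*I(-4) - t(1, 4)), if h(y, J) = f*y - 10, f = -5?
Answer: 14430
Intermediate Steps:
t(Y, L) = -6 (t(Y, L) = 2 - 8 = -6)
I(F) = 2*F*(5 + F) (I(F) = (2*F)*(5 + F) = 2*F*(5 + F))
h(y, J) = -10 - 5*y (h(y, J) = -5*y - 10 = -10 - 5*y)
h(22, 20) - 291*(7*I(-4) - t(1, 4)) = (-10 - 5*22) - 291*(7*(2*(-4)*(5 - 4)) - 1*(-6)) = (-10 - 110) - 291*(7*(2*(-4)*1) + 6) = -120 - 291*(7*(-8) + 6) = -120 - 291*(-56 + 6) = -120 - 291*(-50) = -120 + 14550 = 14430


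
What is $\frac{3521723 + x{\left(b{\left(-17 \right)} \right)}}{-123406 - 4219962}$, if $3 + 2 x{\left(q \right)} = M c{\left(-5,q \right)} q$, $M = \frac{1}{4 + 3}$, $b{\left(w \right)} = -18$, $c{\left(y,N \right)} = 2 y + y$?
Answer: $- \frac{49304371}{60807152} \approx -0.81083$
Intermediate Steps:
$c{\left(y,N \right)} = 3 y$
$M = \frac{1}{7} \approx 0.14286$
$x{\left(q \right)} = - \frac{3}{2} - \frac{15 q}{14}$ ($x{\left(q \right)} = - \frac{3}{2} + \frac{\frac{3 \left(-5\right)}{7} q}{2} = - \frac{3}{2} + \frac{\frac{1}{7} \left(-15\right) q}{2} = - \frac{3}{2} + \frac{\left(- \frac{15}{7}\right) q}{2} = - \frac{3}{2} - \frac{15 q}{14}$)
$\frac{3521723 + x{\left(b{\left(-17 \right)} \right)}}{-123406 - 4219962} = \frac{3521723 - - \frac{249}{14}}{-123406 - 4219962} = \frac{3521723 + \left(- \frac{3}{2} + \frac{135}{7}\right)}{-4343368} = \left(3521723 + \frac{249}{14}\right) \left(- \frac{1}{4343368}\right) = \frac{49304371}{14} \left(- \frac{1}{4343368}\right) = - \frac{49304371}{60807152}$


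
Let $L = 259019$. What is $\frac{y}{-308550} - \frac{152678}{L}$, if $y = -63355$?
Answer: $- \frac{6139729631}{15984062490} \approx -0.38412$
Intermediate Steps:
$\frac{y}{-308550} - \frac{152678}{L} = - \frac{63355}{-308550} - \frac{152678}{259019} = \left(-63355\right) \left(- \frac{1}{308550}\right) - \frac{152678}{259019} = \frac{12671}{61710} - \frac{152678}{259019} = - \frac{6139729631}{15984062490}$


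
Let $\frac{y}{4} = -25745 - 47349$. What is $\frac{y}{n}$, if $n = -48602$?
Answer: $\frac{146188}{24301} \approx 6.0157$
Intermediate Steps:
$y = -292376$ ($y = 4 \left(-25745 - 47349\right) = 4 \left(-73094\right) = -292376$)
$\frac{y}{n} = - \frac{292376}{-48602} = \left(-292376\right) \left(- \frac{1}{48602}\right) = \frac{146188}{24301}$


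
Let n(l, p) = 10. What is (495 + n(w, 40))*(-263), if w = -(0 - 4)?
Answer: -132815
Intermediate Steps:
w = 4 (w = -1*(-4) = 4)
(495 + n(w, 40))*(-263) = (495 + 10)*(-263) = 505*(-263) = -132815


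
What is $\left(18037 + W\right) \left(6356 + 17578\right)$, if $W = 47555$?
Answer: $1569878928$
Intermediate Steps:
$\left(18037 + W\right) \left(6356 + 17578\right) = \left(18037 + 47555\right) \left(6356 + 17578\right) = 65592 \cdot 23934 = 1569878928$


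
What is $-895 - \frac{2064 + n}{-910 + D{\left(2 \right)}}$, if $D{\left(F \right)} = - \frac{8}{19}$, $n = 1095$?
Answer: $- \frac{1713521}{1922} \approx -891.53$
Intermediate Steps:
$D{\left(F \right)} = - \frac{8}{19}$ ($D{\left(F \right)} = \left(-8\right) \frac{1}{19} = - \frac{8}{19}$)
$-895 - \frac{2064 + n}{-910 + D{\left(2 \right)}} = -895 - \frac{2064 + 1095}{-910 - \frac{8}{19}} = -895 - \frac{3159}{- \frac{17298}{19}} = -895 - 3159 \left(- \frac{19}{17298}\right) = -895 - - \frac{6669}{1922} = -895 + \frac{6669}{1922} = - \frac{1713521}{1922}$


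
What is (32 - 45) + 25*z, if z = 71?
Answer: 1762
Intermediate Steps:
(32 - 45) + 25*z = (32 - 45) + 25*71 = -13 + 1775 = 1762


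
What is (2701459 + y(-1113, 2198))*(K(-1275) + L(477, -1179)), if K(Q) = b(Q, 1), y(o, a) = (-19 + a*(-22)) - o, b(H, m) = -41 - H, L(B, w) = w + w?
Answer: -2983317428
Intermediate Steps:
L(B, w) = 2*w
y(o, a) = -19 - o - 22*a (y(o, a) = (-19 - 22*a) - o = -19 - o - 22*a)
K(Q) = -41 - Q
(2701459 + y(-1113, 2198))*(K(-1275) + L(477, -1179)) = (2701459 + (-19 - 1*(-1113) - 22*2198))*((-41 - 1*(-1275)) + 2*(-1179)) = (2701459 + (-19 + 1113 - 48356))*((-41 + 1275) - 2358) = (2701459 - 47262)*(1234 - 2358) = 2654197*(-1124) = -2983317428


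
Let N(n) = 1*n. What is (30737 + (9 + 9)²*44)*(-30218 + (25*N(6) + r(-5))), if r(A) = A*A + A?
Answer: -1351949664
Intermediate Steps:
N(n) = n
r(A) = A + A² (r(A) = A² + A = A + A²)
(30737 + (9 + 9)²*44)*(-30218 + (25*N(6) + r(-5))) = (30737 + (9 + 9)²*44)*(-30218 + (25*6 - 5*(1 - 5))) = (30737 + 18²*44)*(-30218 + (150 - 5*(-4))) = (30737 + 324*44)*(-30218 + (150 + 20)) = (30737 + 14256)*(-30218 + 170) = 44993*(-30048) = -1351949664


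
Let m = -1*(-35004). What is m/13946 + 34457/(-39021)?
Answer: 442676881/272093433 ≈ 1.6269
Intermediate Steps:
m = 35004
m/13946 + 34457/(-39021) = 35004/13946 + 34457/(-39021) = 35004*(1/13946) + 34457*(-1/39021) = 17502/6973 - 34457/39021 = 442676881/272093433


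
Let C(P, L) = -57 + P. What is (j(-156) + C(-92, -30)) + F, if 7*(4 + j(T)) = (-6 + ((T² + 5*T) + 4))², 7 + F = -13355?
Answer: 554696311/7 ≈ 7.9242e+7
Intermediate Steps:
F = -13362 (F = -7 - 13355 = -13362)
j(T) = -4 + (-2 + T² + 5*T)²/7 (j(T) = -4 + (-6 + ((T² + 5*T) + 4))²/7 = -4 + (-6 + (4 + T² + 5*T))²/7 = -4 + (-2 + T² + 5*T)²/7)
(j(-156) + C(-92, -30)) + F = ((-4 + (-2 + (-156)² + 5*(-156))²/7) + (-57 - 92)) - 13362 = ((-4 + (-2 + 24336 - 780)²/7) - 149) - 13362 = ((-4 + (⅐)*23554²) - 149) - 13362 = ((-4 + (⅐)*554790916) - 149) - 13362 = ((-4 + 554790916/7) - 149) - 13362 = (554790888/7 - 149) - 13362 = 554789845/7 - 13362 = 554696311/7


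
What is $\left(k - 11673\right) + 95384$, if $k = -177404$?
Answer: $-93693$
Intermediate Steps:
$\left(k - 11673\right) + 95384 = \left(-177404 - 11673\right) + 95384 = -189077 + 95384 = -93693$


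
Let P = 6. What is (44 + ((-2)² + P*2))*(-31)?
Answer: -1860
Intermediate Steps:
(44 + ((-2)² + P*2))*(-31) = (44 + ((-2)² + 6*2))*(-31) = (44 + (4 + 12))*(-31) = (44 + 16)*(-31) = 60*(-31) = -1860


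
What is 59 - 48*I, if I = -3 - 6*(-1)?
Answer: -85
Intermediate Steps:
I = 3 (I = -3 + 6 = 3)
59 - 48*I = 59 - 48*3 = 59 - 144 = -85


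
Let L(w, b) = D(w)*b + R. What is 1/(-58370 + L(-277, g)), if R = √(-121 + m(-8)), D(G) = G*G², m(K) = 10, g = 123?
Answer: -2614292129/6834523335751352752 - I*√111/6834523335751352752 ≈ -3.8251e-10 - 1.5415e-18*I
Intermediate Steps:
D(G) = G³
R = I*√111 (R = √(-121 + 10) = √(-111) = I*√111 ≈ 10.536*I)
L(w, b) = I*√111 + b*w³ (L(w, b) = w³*b + I*√111 = b*w³ + I*√111 = I*√111 + b*w³)
1/(-58370 + L(-277, g)) = 1/(-58370 + (I*√111 + 123*(-277)³)) = 1/(-58370 + (I*√111 + 123*(-21253933))) = 1/(-58370 + (I*√111 - 2614233759)) = 1/(-58370 + (-2614233759 + I*√111)) = 1/(-2614292129 + I*√111)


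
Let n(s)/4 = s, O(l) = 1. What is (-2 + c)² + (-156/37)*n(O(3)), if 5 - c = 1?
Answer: -476/37 ≈ -12.865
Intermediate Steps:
c = 4 (c = 5 - 1*1 = 5 - 1 = 4)
n(s) = 4*s
(-2 + c)² + (-156/37)*n(O(3)) = (-2 + 4)² + (-156/37)*(4*1) = 2² - 156*1/37*4 = 4 - 156/37*4 = 4 - 624/37 = -476/37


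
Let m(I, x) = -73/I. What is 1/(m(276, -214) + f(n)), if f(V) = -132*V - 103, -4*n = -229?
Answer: -276/2114233 ≈ -0.00013054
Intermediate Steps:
n = 229/4 (n = -¼*(-229) = 229/4 ≈ 57.250)
f(V) = -103 - 132*V
1/(m(276, -214) + f(n)) = 1/(-73/276 + (-103 - 132*229/4)) = 1/(-73*1/276 + (-103 - 7557)) = 1/(-73/276 - 7660) = 1/(-2114233/276) = -276/2114233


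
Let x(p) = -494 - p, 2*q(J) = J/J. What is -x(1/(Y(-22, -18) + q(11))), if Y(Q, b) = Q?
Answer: 21240/43 ≈ 493.95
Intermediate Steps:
q(J) = ½ (q(J) = (J/J)/2 = (½)*1 = ½)
-x(1/(Y(-22, -18) + q(11))) = -(-494 - 1/(-22 + ½)) = -(-494 - 1/(-43/2)) = -(-494 - 1*(-2/43)) = -(-494 + 2/43) = -1*(-21240/43) = 21240/43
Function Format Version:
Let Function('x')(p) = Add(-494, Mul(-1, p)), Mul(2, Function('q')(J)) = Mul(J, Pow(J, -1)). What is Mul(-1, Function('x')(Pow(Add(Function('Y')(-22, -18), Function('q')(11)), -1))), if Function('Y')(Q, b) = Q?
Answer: Rational(21240, 43) ≈ 493.95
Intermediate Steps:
Function('q')(J) = Rational(1, 2) (Function('q')(J) = Mul(Rational(1, 2), Mul(J, Pow(J, -1))) = Mul(Rational(1, 2), 1) = Rational(1, 2))
Mul(-1, Function('x')(Pow(Add(Function('Y')(-22, -18), Function('q')(11)), -1))) = Mul(-1, Add(-494, Mul(-1, Pow(Add(-22, Rational(1, 2)), -1)))) = Mul(-1, Add(-494, Mul(-1, Pow(Rational(-43, 2), -1)))) = Mul(-1, Add(-494, Mul(-1, Rational(-2, 43)))) = Mul(-1, Add(-494, Rational(2, 43))) = Mul(-1, Rational(-21240, 43)) = Rational(21240, 43)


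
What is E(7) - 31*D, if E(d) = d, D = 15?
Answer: -458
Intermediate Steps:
E(7) - 31*D = 7 - 31*15 = 7 - 465 = -458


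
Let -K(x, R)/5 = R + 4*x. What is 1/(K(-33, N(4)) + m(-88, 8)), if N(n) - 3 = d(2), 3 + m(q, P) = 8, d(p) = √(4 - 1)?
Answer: 26/16897 + √3/84485 ≈ 0.0015592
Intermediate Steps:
d(p) = √3
m(q, P) = 5 (m(q, P) = -3 + 8 = 5)
N(n) = 3 + √3
K(x, R) = -20*x - 5*R (K(x, R) = -5*(R + 4*x) = -20*x - 5*R)
1/(K(-33, N(4)) + m(-88, 8)) = 1/((-20*(-33) - 5*(3 + √3)) + 5) = 1/((660 + (-15 - 5*√3)) + 5) = 1/((645 - 5*√3) + 5) = 1/(650 - 5*√3)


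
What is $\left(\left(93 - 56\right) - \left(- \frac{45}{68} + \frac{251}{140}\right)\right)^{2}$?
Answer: $\frac{455480964}{354025} \approx 1286.6$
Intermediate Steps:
$\left(\left(93 - 56\right) - \left(- \frac{45}{68} + \frac{251}{140}\right)\right)^{2} = \left(\left(93 - 56\right) - \frac{673}{595}\right)^{2} = \left(37 + \left(- \frac{251}{140} + \frac{45}{68}\right)\right)^{2} = \left(37 - \frac{673}{595}\right)^{2} = \left(\frac{21342}{595}\right)^{2} = \frac{455480964}{354025}$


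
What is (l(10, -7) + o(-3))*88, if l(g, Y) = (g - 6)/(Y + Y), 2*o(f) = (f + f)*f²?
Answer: -16808/7 ≈ -2401.1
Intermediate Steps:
o(f) = f³ (o(f) = ((f + f)*f²)/2 = ((2*f)*f²)/2 = (2*f³)/2 = f³)
l(g, Y) = (-6 + g)/(2*Y) (l(g, Y) = (-6 + g)/((2*Y)) = (-6 + g)*(1/(2*Y)) = (-6 + g)/(2*Y))
(l(10, -7) + o(-3))*88 = ((½)*(-6 + 10)/(-7) + (-3)³)*88 = ((½)*(-⅐)*4 - 27)*88 = (-2/7 - 27)*88 = -191/7*88 = -16808/7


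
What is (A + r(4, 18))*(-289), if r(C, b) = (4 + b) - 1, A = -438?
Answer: 120513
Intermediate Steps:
r(C, b) = 3 + b
(A + r(4, 18))*(-289) = (-438 + (3 + 18))*(-289) = (-438 + 21)*(-289) = -417*(-289) = 120513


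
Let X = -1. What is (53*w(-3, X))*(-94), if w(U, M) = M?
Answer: 4982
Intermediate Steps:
(53*w(-3, X))*(-94) = (53*(-1))*(-94) = -53*(-94) = 4982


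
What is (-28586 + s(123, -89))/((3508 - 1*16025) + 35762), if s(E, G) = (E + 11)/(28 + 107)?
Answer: -3858976/3138075 ≈ -1.2297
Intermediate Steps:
s(E, G) = 11/135 + E/135 (s(E, G) = (11 + E)/135 = (11 + E)*(1/135) = 11/135 + E/135)
(-28586 + s(123, -89))/((3508 - 1*16025) + 35762) = (-28586 + (11/135 + (1/135)*123))/((3508 - 1*16025) + 35762) = (-28586 + (11/135 + 41/45))/((3508 - 16025) + 35762) = (-28586 + 134/135)/(-12517 + 35762) = -3858976/135/23245 = -3858976/135*1/23245 = -3858976/3138075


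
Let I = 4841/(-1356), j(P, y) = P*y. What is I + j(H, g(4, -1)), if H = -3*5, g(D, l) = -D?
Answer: 76519/1356 ≈ 56.430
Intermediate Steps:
H = -15
I = -4841/1356 (I = 4841*(-1/1356) = -4841/1356 ≈ -3.5701)
I + j(H, g(4, -1)) = -4841/1356 - (-15)*4 = -4841/1356 - 15*(-4) = -4841/1356 + 60 = 76519/1356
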